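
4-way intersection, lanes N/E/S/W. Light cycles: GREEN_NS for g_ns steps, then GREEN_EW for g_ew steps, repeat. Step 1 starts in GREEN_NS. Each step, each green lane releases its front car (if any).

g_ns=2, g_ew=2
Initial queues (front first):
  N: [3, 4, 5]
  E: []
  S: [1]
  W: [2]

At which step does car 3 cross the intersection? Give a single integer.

Step 1 [NS]: N:car3-GO,E:wait,S:car1-GO,W:wait | queues: N=2 E=0 S=0 W=1
Step 2 [NS]: N:car4-GO,E:wait,S:empty,W:wait | queues: N=1 E=0 S=0 W=1
Step 3 [EW]: N:wait,E:empty,S:wait,W:car2-GO | queues: N=1 E=0 S=0 W=0
Step 4 [EW]: N:wait,E:empty,S:wait,W:empty | queues: N=1 E=0 S=0 W=0
Step 5 [NS]: N:car5-GO,E:wait,S:empty,W:wait | queues: N=0 E=0 S=0 W=0
Car 3 crosses at step 1

1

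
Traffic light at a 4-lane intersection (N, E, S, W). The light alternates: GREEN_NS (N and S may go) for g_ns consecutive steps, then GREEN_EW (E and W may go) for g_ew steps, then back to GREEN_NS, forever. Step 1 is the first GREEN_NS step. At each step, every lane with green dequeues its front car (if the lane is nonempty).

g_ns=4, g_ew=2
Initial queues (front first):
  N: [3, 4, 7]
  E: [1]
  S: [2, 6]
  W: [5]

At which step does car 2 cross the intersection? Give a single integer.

Step 1 [NS]: N:car3-GO,E:wait,S:car2-GO,W:wait | queues: N=2 E=1 S=1 W=1
Step 2 [NS]: N:car4-GO,E:wait,S:car6-GO,W:wait | queues: N=1 E=1 S=0 W=1
Step 3 [NS]: N:car7-GO,E:wait,S:empty,W:wait | queues: N=0 E=1 S=0 W=1
Step 4 [NS]: N:empty,E:wait,S:empty,W:wait | queues: N=0 E=1 S=0 W=1
Step 5 [EW]: N:wait,E:car1-GO,S:wait,W:car5-GO | queues: N=0 E=0 S=0 W=0
Car 2 crosses at step 1

1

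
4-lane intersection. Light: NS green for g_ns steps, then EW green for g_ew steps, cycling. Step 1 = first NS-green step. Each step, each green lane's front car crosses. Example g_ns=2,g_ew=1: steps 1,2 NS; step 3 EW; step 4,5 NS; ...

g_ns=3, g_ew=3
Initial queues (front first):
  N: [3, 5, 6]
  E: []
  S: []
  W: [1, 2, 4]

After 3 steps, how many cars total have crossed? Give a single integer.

Answer: 3

Derivation:
Step 1 [NS]: N:car3-GO,E:wait,S:empty,W:wait | queues: N=2 E=0 S=0 W=3
Step 2 [NS]: N:car5-GO,E:wait,S:empty,W:wait | queues: N=1 E=0 S=0 W=3
Step 3 [NS]: N:car6-GO,E:wait,S:empty,W:wait | queues: N=0 E=0 S=0 W=3
Cars crossed by step 3: 3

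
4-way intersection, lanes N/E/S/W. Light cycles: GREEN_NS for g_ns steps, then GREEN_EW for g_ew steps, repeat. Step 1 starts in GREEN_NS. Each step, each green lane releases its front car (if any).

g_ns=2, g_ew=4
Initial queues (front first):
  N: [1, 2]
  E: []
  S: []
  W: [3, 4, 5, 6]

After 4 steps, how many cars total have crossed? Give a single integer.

Step 1 [NS]: N:car1-GO,E:wait,S:empty,W:wait | queues: N=1 E=0 S=0 W=4
Step 2 [NS]: N:car2-GO,E:wait,S:empty,W:wait | queues: N=0 E=0 S=0 W=4
Step 3 [EW]: N:wait,E:empty,S:wait,W:car3-GO | queues: N=0 E=0 S=0 W=3
Step 4 [EW]: N:wait,E:empty,S:wait,W:car4-GO | queues: N=0 E=0 S=0 W=2
Cars crossed by step 4: 4

Answer: 4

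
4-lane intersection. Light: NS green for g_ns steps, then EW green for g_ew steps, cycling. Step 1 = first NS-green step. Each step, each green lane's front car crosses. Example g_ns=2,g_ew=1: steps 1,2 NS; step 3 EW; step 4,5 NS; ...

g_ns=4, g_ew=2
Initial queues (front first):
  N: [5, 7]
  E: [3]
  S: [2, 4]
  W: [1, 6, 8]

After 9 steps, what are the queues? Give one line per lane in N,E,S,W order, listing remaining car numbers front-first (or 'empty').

Step 1 [NS]: N:car5-GO,E:wait,S:car2-GO,W:wait | queues: N=1 E=1 S=1 W=3
Step 2 [NS]: N:car7-GO,E:wait,S:car4-GO,W:wait | queues: N=0 E=1 S=0 W=3
Step 3 [NS]: N:empty,E:wait,S:empty,W:wait | queues: N=0 E=1 S=0 W=3
Step 4 [NS]: N:empty,E:wait,S:empty,W:wait | queues: N=0 E=1 S=0 W=3
Step 5 [EW]: N:wait,E:car3-GO,S:wait,W:car1-GO | queues: N=0 E=0 S=0 W=2
Step 6 [EW]: N:wait,E:empty,S:wait,W:car6-GO | queues: N=0 E=0 S=0 W=1
Step 7 [NS]: N:empty,E:wait,S:empty,W:wait | queues: N=0 E=0 S=0 W=1
Step 8 [NS]: N:empty,E:wait,S:empty,W:wait | queues: N=0 E=0 S=0 W=1
Step 9 [NS]: N:empty,E:wait,S:empty,W:wait | queues: N=0 E=0 S=0 W=1

N: empty
E: empty
S: empty
W: 8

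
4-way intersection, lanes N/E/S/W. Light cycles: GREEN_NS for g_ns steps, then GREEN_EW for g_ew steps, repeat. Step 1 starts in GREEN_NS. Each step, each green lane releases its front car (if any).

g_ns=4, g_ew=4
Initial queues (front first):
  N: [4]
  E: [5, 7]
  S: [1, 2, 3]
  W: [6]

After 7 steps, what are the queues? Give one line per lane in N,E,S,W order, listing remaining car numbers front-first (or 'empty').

Step 1 [NS]: N:car4-GO,E:wait,S:car1-GO,W:wait | queues: N=0 E=2 S=2 W=1
Step 2 [NS]: N:empty,E:wait,S:car2-GO,W:wait | queues: N=0 E=2 S=1 W=1
Step 3 [NS]: N:empty,E:wait,S:car3-GO,W:wait | queues: N=0 E=2 S=0 W=1
Step 4 [NS]: N:empty,E:wait,S:empty,W:wait | queues: N=0 E=2 S=0 W=1
Step 5 [EW]: N:wait,E:car5-GO,S:wait,W:car6-GO | queues: N=0 E=1 S=0 W=0
Step 6 [EW]: N:wait,E:car7-GO,S:wait,W:empty | queues: N=0 E=0 S=0 W=0

N: empty
E: empty
S: empty
W: empty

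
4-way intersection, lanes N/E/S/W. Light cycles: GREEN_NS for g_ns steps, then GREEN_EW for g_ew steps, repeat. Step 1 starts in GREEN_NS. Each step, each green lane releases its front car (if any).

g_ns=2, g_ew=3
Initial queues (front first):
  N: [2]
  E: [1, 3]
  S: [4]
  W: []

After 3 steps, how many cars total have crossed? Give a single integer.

Answer: 3

Derivation:
Step 1 [NS]: N:car2-GO,E:wait,S:car4-GO,W:wait | queues: N=0 E=2 S=0 W=0
Step 2 [NS]: N:empty,E:wait,S:empty,W:wait | queues: N=0 E=2 S=0 W=0
Step 3 [EW]: N:wait,E:car1-GO,S:wait,W:empty | queues: N=0 E=1 S=0 W=0
Cars crossed by step 3: 3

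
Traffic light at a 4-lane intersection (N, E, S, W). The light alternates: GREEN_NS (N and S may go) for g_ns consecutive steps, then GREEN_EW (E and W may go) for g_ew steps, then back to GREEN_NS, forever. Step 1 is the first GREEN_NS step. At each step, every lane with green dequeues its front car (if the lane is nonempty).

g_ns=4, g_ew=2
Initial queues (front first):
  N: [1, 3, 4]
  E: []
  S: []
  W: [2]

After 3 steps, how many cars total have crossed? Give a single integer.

Answer: 3

Derivation:
Step 1 [NS]: N:car1-GO,E:wait,S:empty,W:wait | queues: N=2 E=0 S=0 W=1
Step 2 [NS]: N:car3-GO,E:wait,S:empty,W:wait | queues: N=1 E=0 S=0 W=1
Step 3 [NS]: N:car4-GO,E:wait,S:empty,W:wait | queues: N=0 E=0 S=0 W=1
Cars crossed by step 3: 3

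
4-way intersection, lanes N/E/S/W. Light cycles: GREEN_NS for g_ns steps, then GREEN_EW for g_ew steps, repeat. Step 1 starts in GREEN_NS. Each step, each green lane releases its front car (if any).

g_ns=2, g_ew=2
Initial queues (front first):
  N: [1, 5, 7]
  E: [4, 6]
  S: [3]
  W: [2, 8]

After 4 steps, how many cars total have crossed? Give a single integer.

Step 1 [NS]: N:car1-GO,E:wait,S:car3-GO,W:wait | queues: N=2 E=2 S=0 W=2
Step 2 [NS]: N:car5-GO,E:wait,S:empty,W:wait | queues: N=1 E=2 S=0 W=2
Step 3 [EW]: N:wait,E:car4-GO,S:wait,W:car2-GO | queues: N=1 E=1 S=0 W=1
Step 4 [EW]: N:wait,E:car6-GO,S:wait,W:car8-GO | queues: N=1 E=0 S=0 W=0
Cars crossed by step 4: 7

Answer: 7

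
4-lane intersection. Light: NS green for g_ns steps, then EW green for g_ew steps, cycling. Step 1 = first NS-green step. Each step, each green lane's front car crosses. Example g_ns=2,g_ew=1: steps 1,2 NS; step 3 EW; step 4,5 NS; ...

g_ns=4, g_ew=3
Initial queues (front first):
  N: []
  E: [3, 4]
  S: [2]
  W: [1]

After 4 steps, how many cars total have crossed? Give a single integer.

Step 1 [NS]: N:empty,E:wait,S:car2-GO,W:wait | queues: N=0 E=2 S=0 W=1
Step 2 [NS]: N:empty,E:wait,S:empty,W:wait | queues: N=0 E=2 S=0 W=1
Step 3 [NS]: N:empty,E:wait,S:empty,W:wait | queues: N=0 E=2 S=0 W=1
Step 4 [NS]: N:empty,E:wait,S:empty,W:wait | queues: N=0 E=2 S=0 W=1
Cars crossed by step 4: 1

Answer: 1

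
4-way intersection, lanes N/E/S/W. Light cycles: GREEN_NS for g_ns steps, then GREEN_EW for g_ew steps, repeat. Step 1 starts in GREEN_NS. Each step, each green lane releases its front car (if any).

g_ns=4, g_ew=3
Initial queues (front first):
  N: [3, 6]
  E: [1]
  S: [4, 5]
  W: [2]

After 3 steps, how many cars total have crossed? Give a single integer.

Answer: 4

Derivation:
Step 1 [NS]: N:car3-GO,E:wait,S:car4-GO,W:wait | queues: N=1 E=1 S=1 W=1
Step 2 [NS]: N:car6-GO,E:wait,S:car5-GO,W:wait | queues: N=0 E=1 S=0 W=1
Step 3 [NS]: N:empty,E:wait,S:empty,W:wait | queues: N=0 E=1 S=0 W=1
Cars crossed by step 3: 4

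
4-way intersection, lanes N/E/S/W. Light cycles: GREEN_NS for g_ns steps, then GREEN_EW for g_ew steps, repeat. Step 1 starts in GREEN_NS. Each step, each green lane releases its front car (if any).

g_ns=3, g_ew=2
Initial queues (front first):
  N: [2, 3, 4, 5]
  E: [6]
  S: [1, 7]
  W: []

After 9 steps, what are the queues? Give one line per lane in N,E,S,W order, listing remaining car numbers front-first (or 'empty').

Step 1 [NS]: N:car2-GO,E:wait,S:car1-GO,W:wait | queues: N=3 E=1 S=1 W=0
Step 2 [NS]: N:car3-GO,E:wait,S:car7-GO,W:wait | queues: N=2 E=1 S=0 W=0
Step 3 [NS]: N:car4-GO,E:wait,S:empty,W:wait | queues: N=1 E=1 S=0 W=0
Step 4 [EW]: N:wait,E:car6-GO,S:wait,W:empty | queues: N=1 E=0 S=0 W=0
Step 5 [EW]: N:wait,E:empty,S:wait,W:empty | queues: N=1 E=0 S=0 W=0
Step 6 [NS]: N:car5-GO,E:wait,S:empty,W:wait | queues: N=0 E=0 S=0 W=0

N: empty
E: empty
S: empty
W: empty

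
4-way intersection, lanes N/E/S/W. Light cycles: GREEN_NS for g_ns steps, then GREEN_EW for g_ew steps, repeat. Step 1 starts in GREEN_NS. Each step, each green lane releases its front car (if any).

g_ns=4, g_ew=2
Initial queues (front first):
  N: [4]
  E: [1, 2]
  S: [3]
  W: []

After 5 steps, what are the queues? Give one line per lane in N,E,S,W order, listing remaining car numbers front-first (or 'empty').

Step 1 [NS]: N:car4-GO,E:wait,S:car3-GO,W:wait | queues: N=0 E=2 S=0 W=0
Step 2 [NS]: N:empty,E:wait,S:empty,W:wait | queues: N=0 E=2 S=0 W=0
Step 3 [NS]: N:empty,E:wait,S:empty,W:wait | queues: N=0 E=2 S=0 W=0
Step 4 [NS]: N:empty,E:wait,S:empty,W:wait | queues: N=0 E=2 S=0 W=0
Step 5 [EW]: N:wait,E:car1-GO,S:wait,W:empty | queues: N=0 E=1 S=0 W=0

N: empty
E: 2
S: empty
W: empty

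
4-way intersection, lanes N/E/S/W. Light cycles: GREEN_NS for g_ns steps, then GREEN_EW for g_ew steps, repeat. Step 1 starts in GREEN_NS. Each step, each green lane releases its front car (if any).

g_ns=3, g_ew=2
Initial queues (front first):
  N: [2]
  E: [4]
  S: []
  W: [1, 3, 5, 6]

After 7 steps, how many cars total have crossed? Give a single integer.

Answer: 4

Derivation:
Step 1 [NS]: N:car2-GO,E:wait,S:empty,W:wait | queues: N=0 E=1 S=0 W=4
Step 2 [NS]: N:empty,E:wait,S:empty,W:wait | queues: N=0 E=1 S=0 W=4
Step 3 [NS]: N:empty,E:wait,S:empty,W:wait | queues: N=0 E=1 S=0 W=4
Step 4 [EW]: N:wait,E:car4-GO,S:wait,W:car1-GO | queues: N=0 E=0 S=0 W=3
Step 5 [EW]: N:wait,E:empty,S:wait,W:car3-GO | queues: N=0 E=0 S=0 W=2
Step 6 [NS]: N:empty,E:wait,S:empty,W:wait | queues: N=0 E=0 S=0 W=2
Step 7 [NS]: N:empty,E:wait,S:empty,W:wait | queues: N=0 E=0 S=0 W=2
Cars crossed by step 7: 4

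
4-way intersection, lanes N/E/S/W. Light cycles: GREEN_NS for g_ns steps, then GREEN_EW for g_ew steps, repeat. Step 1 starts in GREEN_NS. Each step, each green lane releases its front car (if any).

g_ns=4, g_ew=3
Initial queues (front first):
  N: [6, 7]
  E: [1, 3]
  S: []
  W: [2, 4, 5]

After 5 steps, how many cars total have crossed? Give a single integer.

Step 1 [NS]: N:car6-GO,E:wait,S:empty,W:wait | queues: N=1 E=2 S=0 W=3
Step 2 [NS]: N:car7-GO,E:wait,S:empty,W:wait | queues: N=0 E=2 S=0 W=3
Step 3 [NS]: N:empty,E:wait,S:empty,W:wait | queues: N=0 E=2 S=0 W=3
Step 4 [NS]: N:empty,E:wait,S:empty,W:wait | queues: N=0 E=2 S=0 W=3
Step 5 [EW]: N:wait,E:car1-GO,S:wait,W:car2-GO | queues: N=0 E=1 S=0 W=2
Cars crossed by step 5: 4

Answer: 4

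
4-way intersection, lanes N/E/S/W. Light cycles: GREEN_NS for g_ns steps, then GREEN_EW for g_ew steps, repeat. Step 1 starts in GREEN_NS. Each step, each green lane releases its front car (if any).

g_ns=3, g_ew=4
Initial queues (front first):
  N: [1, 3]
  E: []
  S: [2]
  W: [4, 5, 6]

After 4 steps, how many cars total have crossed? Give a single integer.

Step 1 [NS]: N:car1-GO,E:wait,S:car2-GO,W:wait | queues: N=1 E=0 S=0 W=3
Step 2 [NS]: N:car3-GO,E:wait,S:empty,W:wait | queues: N=0 E=0 S=0 W=3
Step 3 [NS]: N:empty,E:wait,S:empty,W:wait | queues: N=0 E=0 S=0 W=3
Step 4 [EW]: N:wait,E:empty,S:wait,W:car4-GO | queues: N=0 E=0 S=0 W=2
Cars crossed by step 4: 4

Answer: 4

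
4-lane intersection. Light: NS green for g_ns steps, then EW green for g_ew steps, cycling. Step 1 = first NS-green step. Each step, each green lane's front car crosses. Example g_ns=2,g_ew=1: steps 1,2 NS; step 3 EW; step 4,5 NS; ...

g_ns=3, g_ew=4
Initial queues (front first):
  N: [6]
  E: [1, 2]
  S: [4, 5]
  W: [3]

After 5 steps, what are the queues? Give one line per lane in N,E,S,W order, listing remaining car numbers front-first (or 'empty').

Step 1 [NS]: N:car6-GO,E:wait,S:car4-GO,W:wait | queues: N=0 E=2 S=1 W=1
Step 2 [NS]: N:empty,E:wait,S:car5-GO,W:wait | queues: N=0 E=2 S=0 W=1
Step 3 [NS]: N:empty,E:wait,S:empty,W:wait | queues: N=0 E=2 S=0 W=1
Step 4 [EW]: N:wait,E:car1-GO,S:wait,W:car3-GO | queues: N=0 E=1 S=0 W=0
Step 5 [EW]: N:wait,E:car2-GO,S:wait,W:empty | queues: N=0 E=0 S=0 W=0

N: empty
E: empty
S: empty
W: empty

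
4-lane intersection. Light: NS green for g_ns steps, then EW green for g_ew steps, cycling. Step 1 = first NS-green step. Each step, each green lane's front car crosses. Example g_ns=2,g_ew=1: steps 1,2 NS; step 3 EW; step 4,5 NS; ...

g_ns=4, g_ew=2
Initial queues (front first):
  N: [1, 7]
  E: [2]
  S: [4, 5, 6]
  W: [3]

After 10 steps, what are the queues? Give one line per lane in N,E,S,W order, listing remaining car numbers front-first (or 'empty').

Step 1 [NS]: N:car1-GO,E:wait,S:car4-GO,W:wait | queues: N=1 E=1 S=2 W=1
Step 2 [NS]: N:car7-GO,E:wait,S:car5-GO,W:wait | queues: N=0 E=1 S=1 W=1
Step 3 [NS]: N:empty,E:wait,S:car6-GO,W:wait | queues: N=0 E=1 S=0 W=1
Step 4 [NS]: N:empty,E:wait,S:empty,W:wait | queues: N=0 E=1 S=0 W=1
Step 5 [EW]: N:wait,E:car2-GO,S:wait,W:car3-GO | queues: N=0 E=0 S=0 W=0

N: empty
E: empty
S: empty
W: empty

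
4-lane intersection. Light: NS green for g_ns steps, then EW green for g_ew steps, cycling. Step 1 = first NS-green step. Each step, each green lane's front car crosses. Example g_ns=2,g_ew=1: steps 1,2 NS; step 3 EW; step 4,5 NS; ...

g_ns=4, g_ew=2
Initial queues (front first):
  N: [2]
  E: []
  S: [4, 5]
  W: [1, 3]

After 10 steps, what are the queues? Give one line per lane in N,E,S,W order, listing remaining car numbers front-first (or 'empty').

Step 1 [NS]: N:car2-GO,E:wait,S:car4-GO,W:wait | queues: N=0 E=0 S=1 W=2
Step 2 [NS]: N:empty,E:wait,S:car5-GO,W:wait | queues: N=0 E=0 S=0 W=2
Step 3 [NS]: N:empty,E:wait,S:empty,W:wait | queues: N=0 E=0 S=0 W=2
Step 4 [NS]: N:empty,E:wait,S:empty,W:wait | queues: N=0 E=0 S=0 W=2
Step 5 [EW]: N:wait,E:empty,S:wait,W:car1-GO | queues: N=0 E=0 S=0 W=1
Step 6 [EW]: N:wait,E:empty,S:wait,W:car3-GO | queues: N=0 E=0 S=0 W=0

N: empty
E: empty
S: empty
W: empty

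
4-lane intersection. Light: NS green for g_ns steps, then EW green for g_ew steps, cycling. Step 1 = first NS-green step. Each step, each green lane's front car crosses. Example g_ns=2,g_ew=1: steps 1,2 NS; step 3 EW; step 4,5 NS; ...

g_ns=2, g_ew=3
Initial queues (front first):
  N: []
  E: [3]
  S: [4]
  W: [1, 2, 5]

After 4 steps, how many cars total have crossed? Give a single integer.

Answer: 4

Derivation:
Step 1 [NS]: N:empty,E:wait,S:car4-GO,W:wait | queues: N=0 E=1 S=0 W=3
Step 2 [NS]: N:empty,E:wait,S:empty,W:wait | queues: N=0 E=1 S=0 W=3
Step 3 [EW]: N:wait,E:car3-GO,S:wait,W:car1-GO | queues: N=0 E=0 S=0 W=2
Step 4 [EW]: N:wait,E:empty,S:wait,W:car2-GO | queues: N=0 E=0 S=0 W=1
Cars crossed by step 4: 4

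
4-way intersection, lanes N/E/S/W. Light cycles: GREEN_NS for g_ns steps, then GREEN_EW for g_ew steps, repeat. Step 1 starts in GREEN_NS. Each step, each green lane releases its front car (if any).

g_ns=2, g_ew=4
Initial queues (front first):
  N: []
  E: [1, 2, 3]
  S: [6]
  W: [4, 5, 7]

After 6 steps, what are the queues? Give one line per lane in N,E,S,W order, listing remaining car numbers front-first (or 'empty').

Step 1 [NS]: N:empty,E:wait,S:car6-GO,W:wait | queues: N=0 E=3 S=0 W=3
Step 2 [NS]: N:empty,E:wait,S:empty,W:wait | queues: N=0 E=3 S=0 W=3
Step 3 [EW]: N:wait,E:car1-GO,S:wait,W:car4-GO | queues: N=0 E=2 S=0 W=2
Step 4 [EW]: N:wait,E:car2-GO,S:wait,W:car5-GO | queues: N=0 E=1 S=0 W=1
Step 5 [EW]: N:wait,E:car3-GO,S:wait,W:car7-GO | queues: N=0 E=0 S=0 W=0

N: empty
E: empty
S: empty
W: empty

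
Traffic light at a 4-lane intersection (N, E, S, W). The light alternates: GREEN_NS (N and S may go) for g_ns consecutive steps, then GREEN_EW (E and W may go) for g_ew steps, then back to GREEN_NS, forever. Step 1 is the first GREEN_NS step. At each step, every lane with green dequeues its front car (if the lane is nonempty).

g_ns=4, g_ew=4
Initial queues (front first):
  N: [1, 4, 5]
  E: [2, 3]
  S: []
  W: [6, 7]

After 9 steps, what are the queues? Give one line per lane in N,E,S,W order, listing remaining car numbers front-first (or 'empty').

Step 1 [NS]: N:car1-GO,E:wait,S:empty,W:wait | queues: N=2 E=2 S=0 W=2
Step 2 [NS]: N:car4-GO,E:wait,S:empty,W:wait | queues: N=1 E=2 S=0 W=2
Step 3 [NS]: N:car5-GO,E:wait,S:empty,W:wait | queues: N=0 E=2 S=0 W=2
Step 4 [NS]: N:empty,E:wait,S:empty,W:wait | queues: N=0 E=2 S=0 W=2
Step 5 [EW]: N:wait,E:car2-GO,S:wait,W:car6-GO | queues: N=0 E=1 S=0 W=1
Step 6 [EW]: N:wait,E:car3-GO,S:wait,W:car7-GO | queues: N=0 E=0 S=0 W=0

N: empty
E: empty
S: empty
W: empty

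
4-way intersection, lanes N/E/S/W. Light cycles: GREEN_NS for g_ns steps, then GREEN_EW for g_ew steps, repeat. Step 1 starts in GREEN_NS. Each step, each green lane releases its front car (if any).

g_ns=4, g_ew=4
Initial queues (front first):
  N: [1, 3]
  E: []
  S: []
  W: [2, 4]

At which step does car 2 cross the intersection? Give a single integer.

Step 1 [NS]: N:car1-GO,E:wait,S:empty,W:wait | queues: N=1 E=0 S=0 W=2
Step 2 [NS]: N:car3-GO,E:wait,S:empty,W:wait | queues: N=0 E=0 S=0 W=2
Step 3 [NS]: N:empty,E:wait,S:empty,W:wait | queues: N=0 E=0 S=0 W=2
Step 4 [NS]: N:empty,E:wait,S:empty,W:wait | queues: N=0 E=0 S=0 W=2
Step 5 [EW]: N:wait,E:empty,S:wait,W:car2-GO | queues: N=0 E=0 S=0 W=1
Step 6 [EW]: N:wait,E:empty,S:wait,W:car4-GO | queues: N=0 E=0 S=0 W=0
Car 2 crosses at step 5

5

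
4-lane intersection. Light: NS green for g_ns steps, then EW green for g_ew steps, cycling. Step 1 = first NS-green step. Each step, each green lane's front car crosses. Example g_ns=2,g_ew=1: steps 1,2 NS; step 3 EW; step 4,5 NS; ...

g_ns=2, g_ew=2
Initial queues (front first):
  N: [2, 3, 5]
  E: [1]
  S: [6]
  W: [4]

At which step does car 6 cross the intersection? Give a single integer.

Step 1 [NS]: N:car2-GO,E:wait,S:car6-GO,W:wait | queues: N=2 E=1 S=0 W=1
Step 2 [NS]: N:car3-GO,E:wait,S:empty,W:wait | queues: N=1 E=1 S=0 W=1
Step 3 [EW]: N:wait,E:car1-GO,S:wait,W:car4-GO | queues: N=1 E=0 S=0 W=0
Step 4 [EW]: N:wait,E:empty,S:wait,W:empty | queues: N=1 E=0 S=0 W=0
Step 5 [NS]: N:car5-GO,E:wait,S:empty,W:wait | queues: N=0 E=0 S=0 W=0
Car 6 crosses at step 1

1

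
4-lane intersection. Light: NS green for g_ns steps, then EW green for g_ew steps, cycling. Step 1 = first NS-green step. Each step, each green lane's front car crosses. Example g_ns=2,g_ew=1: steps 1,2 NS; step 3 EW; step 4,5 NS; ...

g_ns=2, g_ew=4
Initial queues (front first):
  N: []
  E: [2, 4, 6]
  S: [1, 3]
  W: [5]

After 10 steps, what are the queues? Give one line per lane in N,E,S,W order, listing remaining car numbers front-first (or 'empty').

Step 1 [NS]: N:empty,E:wait,S:car1-GO,W:wait | queues: N=0 E=3 S=1 W=1
Step 2 [NS]: N:empty,E:wait,S:car3-GO,W:wait | queues: N=0 E=3 S=0 W=1
Step 3 [EW]: N:wait,E:car2-GO,S:wait,W:car5-GO | queues: N=0 E=2 S=0 W=0
Step 4 [EW]: N:wait,E:car4-GO,S:wait,W:empty | queues: N=0 E=1 S=0 W=0
Step 5 [EW]: N:wait,E:car6-GO,S:wait,W:empty | queues: N=0 E=0 S=0 W=0

N: empty
E: empty
S: empty
W: empty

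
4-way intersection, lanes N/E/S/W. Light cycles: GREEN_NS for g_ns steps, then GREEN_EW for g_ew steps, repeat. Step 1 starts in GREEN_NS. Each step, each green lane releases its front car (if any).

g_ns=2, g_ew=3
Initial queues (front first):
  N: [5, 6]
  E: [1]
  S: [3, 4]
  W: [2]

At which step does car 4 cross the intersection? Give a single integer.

Step 1 [NS]: N:car5-GO,E:wait,S:car3-GO,W:wait | queues: N=1 E=1 S=1 W=1
Step 2 [NS]: N:car6-GO,E:wait,S:car4-GO,W:wait | queues: N=0 E=1 S=0 W=1
Step 3 [EW]: N:wait,E:car1-GO,S:wait,W:car2-GO | queues: N=0 E=0 S=0 W=0
Car 4 crosses at step 2

2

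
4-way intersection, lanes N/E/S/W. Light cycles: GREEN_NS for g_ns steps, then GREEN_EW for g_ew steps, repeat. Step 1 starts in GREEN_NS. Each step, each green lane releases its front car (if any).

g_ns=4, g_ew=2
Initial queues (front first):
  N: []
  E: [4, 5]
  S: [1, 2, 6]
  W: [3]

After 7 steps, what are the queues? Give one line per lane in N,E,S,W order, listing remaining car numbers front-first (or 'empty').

Step 1 [NS]: N:empty,E:wait,S:car1-GO,W:wait | queues: N=0 E=2 S=2 W=1
Step 2 [NS]: N:empty,E:wait,S:car2-GO,W:wait | queues: N=0 E=2 S=1 W=1
Step 3 [NS]: N:empty,E:wait,S:car6-GO,W:wait | queues: N=0 E=2 S=0 W=1
Step 4 [NS]: N:empty,E:wait,S:empty,W:wait | queues: N=0 E=2 S=0 W=1
Step 5 [EW]: N:wait,E:car4-GO,S:wait,W:car3-GO | queues: N=0 E=1 S=0 W=0
Step 6 [EW]: N:wait,E:car5-GO,S:wait,W:empty | queues: N=0 E=0 S=0 W=0

N: empty
E: empty
S: empty
W: empty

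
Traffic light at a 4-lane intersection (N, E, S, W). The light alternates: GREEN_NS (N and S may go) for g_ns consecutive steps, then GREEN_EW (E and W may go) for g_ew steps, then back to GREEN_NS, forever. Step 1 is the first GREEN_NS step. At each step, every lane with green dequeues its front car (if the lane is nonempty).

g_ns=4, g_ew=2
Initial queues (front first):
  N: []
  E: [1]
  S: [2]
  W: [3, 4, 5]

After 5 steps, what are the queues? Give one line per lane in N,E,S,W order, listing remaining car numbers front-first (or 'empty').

Step 1 [NS]: N:empty,E:wait,S:car2-GO,W:wait | queues: N=0 E=1 S=0 W=3
Step 2 [NS]: N:empty,E:wait,S:empty,W:wait | queues: N=0 E=1 S=0 W=3
Step 3 [NS]: N:empty,E:wait,S:empty,W:wait | queues: N=0 E=1 S=0 W=3
Step 4 [NS]: N:empty,E:wait,S:empty,W:wait | queues: N=0 E=1 S=0 W=3
Step 5 [EW]: N:wait,E:car1-GO,S:wait,W:car3-GO | queues: N=0 E=0 S=0 W=2

N: empty
E: empty
S: empty
W: 4 5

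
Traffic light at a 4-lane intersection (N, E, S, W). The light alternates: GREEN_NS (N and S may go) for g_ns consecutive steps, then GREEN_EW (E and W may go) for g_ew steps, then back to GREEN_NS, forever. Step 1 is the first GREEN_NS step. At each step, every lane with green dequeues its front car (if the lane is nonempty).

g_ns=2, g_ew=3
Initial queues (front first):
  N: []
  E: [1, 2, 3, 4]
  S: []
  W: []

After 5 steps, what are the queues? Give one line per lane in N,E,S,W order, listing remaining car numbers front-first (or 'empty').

Step 1 [NS]: N:empty,E:wait,S:empty,W:wait | queues: N=0 E=4 S=0 W=0
Step 2 [NS]: N:empty,E:wait,S:empty,W:wait | queues: N=0 E=4 S=0 W=0
Step 3 [EW]: N:wait,E:car1-GO,S:wait,W:empty | queues: N=0 E=3 S=0 W=0
Step 4 [EW]: N:wait,E:car2-GO,S:wait,W:empty | queues: N=0 E=2 S=0 W=0
Step 5 [EW]: N:wait,E:car3-GO,S:wait,W:empty | queues: N=0 E=1 S=0 W=0

N: empty
E: 4
S: empty
W: empty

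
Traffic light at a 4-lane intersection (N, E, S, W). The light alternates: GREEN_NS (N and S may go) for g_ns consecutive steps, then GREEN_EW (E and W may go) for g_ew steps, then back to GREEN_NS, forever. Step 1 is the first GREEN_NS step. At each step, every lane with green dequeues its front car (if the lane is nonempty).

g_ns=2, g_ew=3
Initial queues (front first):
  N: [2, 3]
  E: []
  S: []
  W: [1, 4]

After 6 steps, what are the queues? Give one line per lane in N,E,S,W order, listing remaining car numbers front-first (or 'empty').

Step 1 [NS]: N:car2-GO,E:wait,S:empty,W:wait | queues: N=1 E=0 S=0 W=2
Step 2 [NS]: N:car3-GO,E:wait,S:empty,W:wait | queues: N=0 E=0 S=0 W=2
Step 3 [EW]: N:wait,E:empty,S:wait,W:car1-GO | queues: N=0 E=0 S=0 W=1
Step 4 [EW]: N:wait,E:empty,S:wait,W:car4-GO | queues: N=0 E=0 S=0 W=0

N: empty
E: empty
S: empty
W: empty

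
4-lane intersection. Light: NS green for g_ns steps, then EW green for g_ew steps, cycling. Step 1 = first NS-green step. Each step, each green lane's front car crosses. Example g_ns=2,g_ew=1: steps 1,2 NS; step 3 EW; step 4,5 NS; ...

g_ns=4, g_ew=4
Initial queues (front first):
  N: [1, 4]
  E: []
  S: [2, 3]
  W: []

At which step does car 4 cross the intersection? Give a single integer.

Step 1 [NS]: N:car1-GO,E:wait,S:car2-GO,W:wait | queues: N=1 E=0 S=1 W=0
Step 2 [NS]: N:car4-GO,E:wait,S:car3-GO,W:wait | queues: N=0 E=0 S=0 W=0
Car 4 crosses at step 2

2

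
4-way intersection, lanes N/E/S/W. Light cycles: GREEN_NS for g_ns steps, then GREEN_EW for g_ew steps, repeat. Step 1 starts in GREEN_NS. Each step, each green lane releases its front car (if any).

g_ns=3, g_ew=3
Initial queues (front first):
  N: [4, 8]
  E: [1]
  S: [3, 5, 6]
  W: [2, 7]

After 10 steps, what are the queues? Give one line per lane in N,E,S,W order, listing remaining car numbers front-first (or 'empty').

Step 1 [NS]: N:car4-GO,E:wait,S:car3-GO,W:wait | queues: N=1 E=1 S=2 W=2
Step 2 [NS]: N:car8-GO,E:wait,S:car5-GO,W:wait | queues: N=0 E=1 S=1 W=2
Step 3 [NS]: N:empty,E:wait,S:car6-GO,W:wait | queues: N=0 E=1 S=0 W=2
Step 4 [EW]: N:wait,E:car1-GO,S:wait,W:car2-GO | queues: N=0 E=0 S=0 W=1
Step 5 [EW]: N:wait,E:empty,S:wait,W:car7-GO | queues: N=0 E=0 S=0 W=0

N: empty
E: empty
S: empty
W: empty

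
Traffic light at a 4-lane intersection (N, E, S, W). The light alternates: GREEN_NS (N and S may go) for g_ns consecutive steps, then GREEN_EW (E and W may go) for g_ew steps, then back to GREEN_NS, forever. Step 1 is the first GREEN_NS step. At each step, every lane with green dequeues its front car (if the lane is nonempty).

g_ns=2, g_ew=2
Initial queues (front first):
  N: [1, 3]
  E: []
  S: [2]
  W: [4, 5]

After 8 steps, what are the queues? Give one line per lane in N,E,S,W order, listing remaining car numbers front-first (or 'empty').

Step 1 [NS]: N:car1-GO,E:wait,S:car2-GO,W:wait | queues: N=1 E=0 S=0 W=2
Step 2 [NS]: N:car3-GO,E:wait,S:empty,W:wait | queues: N=0 E=0 S=0 W=2
Step 3 [EW]: N:wait,E:empty,S:wait,W:car4-GO | queues: N=0 E=0 S=0 W=1
Step 4 [EW]: N:wait,E:empty,S:wait,W:car5-GO | queues: N=0 E=0 S=0 W=0

N: empty
E: empty
S: empty
W: empty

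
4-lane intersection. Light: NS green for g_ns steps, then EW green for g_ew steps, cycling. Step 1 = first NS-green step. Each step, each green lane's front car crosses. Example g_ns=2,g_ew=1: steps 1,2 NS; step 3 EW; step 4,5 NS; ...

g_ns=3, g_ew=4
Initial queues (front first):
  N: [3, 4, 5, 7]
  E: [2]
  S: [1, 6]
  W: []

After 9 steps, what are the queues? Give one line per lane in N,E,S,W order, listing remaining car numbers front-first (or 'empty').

Step 1 [NS]: N:car3-GO,E:wait,S:car1-GO,W:wait | queues: N=3 E=1 S=1 W=0
Step 2 [NS]: N:car4-GO,E:wait,S:car6-GO,W:wait | queues: N=2 E=1 S=0 W=0
Step 3 [NS]: N:car5-GO,E:wait,S:empty,W:wait | queues: N=1 E=1 S=0 W=0
Step 4 [EW]: N:wait,E:car2-GO,S:wait,W:empty | queues: N=1 E=0 S=0 W=0
Step 5 [EW]: N:wait,E:empty,S:wait,W:empty | queues: N=1 E=0 S=0 W=0
Step 6 [EW]: N:wait,E:empty,S:wait,W:empty | queues: N=1 E=0 S=0 W=0
Step 7 [EW]: N:wait,E:empty,S:wait,W:empty | queues: N=1 E=0 S=0 W=0
Step 8 [NS]: N:car7-GO,E:wait,S:empty,W:wait | queues: N=0 E=0 S=0 W=0

N: empty
E: empty
S: empty
W: empty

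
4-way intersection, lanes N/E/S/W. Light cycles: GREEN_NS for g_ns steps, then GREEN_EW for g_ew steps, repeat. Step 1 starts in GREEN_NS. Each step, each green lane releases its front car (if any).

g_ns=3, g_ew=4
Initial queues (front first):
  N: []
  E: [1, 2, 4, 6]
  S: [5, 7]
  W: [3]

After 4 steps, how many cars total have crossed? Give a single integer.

Step 1 [NS]: N:empty,E:wait,S:car5-GO,W:wait | queues: N=0 E=4 S=1 W=1
Step 2 [NS]: N:empty,E:wait,S:car7-GO,W:wait | queues: N=0 E=4 S=0 W=1
Step 3 [NS]: N:empty,E:wait,S:empty,W:wait | queues: N=0 E=4 S=0 W=1
Step 4 [EW]: N:wait,E:car1-GO,S:wait,W:car3-GO | queues: N=0 E=3 S=0 W=0
Cars crossed by step 4: 4

Answer: 4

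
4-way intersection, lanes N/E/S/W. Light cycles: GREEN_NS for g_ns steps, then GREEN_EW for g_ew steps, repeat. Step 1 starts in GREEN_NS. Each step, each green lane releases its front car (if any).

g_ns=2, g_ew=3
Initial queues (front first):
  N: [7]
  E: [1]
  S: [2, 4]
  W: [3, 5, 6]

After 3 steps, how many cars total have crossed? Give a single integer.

Step 1 [NS]: N:car7-GO,E:wait,S:car2-GO,W:wait | queues: N=0 E=1 S=1 W=3
Step 2 [NS]: N:empty,E:wait,S:car4-GO,W:wait | queues: N=0 E=1 S=0 W=3
Step 3 [EW]: N:wait,E:car1-GO,S:wait,W:car3-GO | queues: N=0 E=0 S=0 W=2
Cars crossed by step 3: 5

Answer: 5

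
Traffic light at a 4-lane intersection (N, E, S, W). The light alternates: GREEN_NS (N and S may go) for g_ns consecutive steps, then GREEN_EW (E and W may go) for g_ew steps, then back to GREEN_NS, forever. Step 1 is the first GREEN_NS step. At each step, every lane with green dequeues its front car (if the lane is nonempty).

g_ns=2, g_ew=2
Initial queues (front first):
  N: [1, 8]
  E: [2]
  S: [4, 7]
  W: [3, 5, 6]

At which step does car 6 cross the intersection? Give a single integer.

Step 1 [NS]: N:car1-GO,E:wait,S:car4-GO,W:wait | queues: N=1 E=1 S=1 W=3
Step 2 [NS]: N:car8-GO,E:wait,S:car7-GO,W:wait | queues: N=0 E=1 S=0 W=3
Step 3 [EW]: N:wait,E:car2-GO,S:wait,W:car3-GO | queues: N=0 E=0 S=0 W=2
Step 4 [EW]: N:wait,E:empty,S:wait,W:car5-GO | queues: N=0 E=0 S=0 W=1
Step 5 [NS]: N:empty,E:wait,S:empty,W:wait | queues: N=0 E=0 S=0 W=1
Step 6 [NS]: N:empty,E:wait,S:empty,W:wait | queues: N=0 E=0 S=0 W=1
Step 7 [EW]: N:wait,E:empty,S:wait,W:car6-GO | queues: N=0 E=0 S=0 W=0
Car 6 crosses at step 7

7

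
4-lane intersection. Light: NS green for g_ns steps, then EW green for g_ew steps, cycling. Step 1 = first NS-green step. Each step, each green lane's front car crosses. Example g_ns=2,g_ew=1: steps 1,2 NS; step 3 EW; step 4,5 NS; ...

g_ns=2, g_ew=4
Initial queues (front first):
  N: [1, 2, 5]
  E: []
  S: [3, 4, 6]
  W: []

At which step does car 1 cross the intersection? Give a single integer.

Step 1 [NS]: N:car1-GO,E:wait,S:car3-GO,W:wait | queues: N=2 E=0 S=2 W=0
Step 2 [NS]: N:car2-GO,E:wait,S:car4-GO,W:wait | queues: N=1 E=0 S=1 W=0
Step 3 [EW]: N:wait,E:empty,S:wait,W:empty | queues: N=1 E=0 S=1 W=0
Step 4 [EW]: N:wait,E:empty,S:wait,W:empty | queues: N=1 E=0 S=1 W=0
Step 5 [EW]: N:wait,E:empty,S:wait,W:empty | queues: N=1 E=0 S=1 W=0
Step 6 [EW]: N:wait,E:empty,S:wait,W:empty | queues: N=1 E=0 S=1 W=0
Step 7 [NS]: N:car5-GO,E:wait,S:car6-GO,W:wait | queues: N=0 E=0 S=0 W=0
Car 1 crosses at step 1

1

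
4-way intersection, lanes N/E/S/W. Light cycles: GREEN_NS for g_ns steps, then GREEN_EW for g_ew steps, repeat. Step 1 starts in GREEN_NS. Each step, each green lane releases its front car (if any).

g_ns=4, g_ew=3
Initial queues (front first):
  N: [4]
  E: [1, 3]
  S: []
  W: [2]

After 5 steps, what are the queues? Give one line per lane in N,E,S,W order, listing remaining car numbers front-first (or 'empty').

Step 1 [NS]: N:car4-GO,E:wait,S:empty,W:wait | queues: N=0 E=2 S=0 W=1
Step 2 [NS]: N:empty,E:wait,S:empty,W:wait | queues: N=0 E=2 S=0 W=1
Step 3 [NS]: N:empty,E:wait,S:empty,W:wait | queues: N=0 E=2 S=0 W=1
Step 4 [NS]: N:empty,E:wait,S:empty,W:wait | queues: N=0 E=2 S=0 W=1
Step 5 [EW]: N:wait,E:car1-GO,S:wait,W:car2-GO | queues: N=0 E=1 S=0 W=0

N: empty
E: 3
S: empty
W: empty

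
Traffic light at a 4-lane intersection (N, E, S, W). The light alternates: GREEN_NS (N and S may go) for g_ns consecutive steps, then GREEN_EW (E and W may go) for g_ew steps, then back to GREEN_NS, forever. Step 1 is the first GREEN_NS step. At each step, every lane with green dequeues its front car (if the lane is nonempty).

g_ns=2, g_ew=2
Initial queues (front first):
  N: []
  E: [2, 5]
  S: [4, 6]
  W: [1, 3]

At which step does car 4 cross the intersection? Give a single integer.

Step 1 [NS]: N:empty,E:wait,S:car4-GO,W:wait | queues: N=0 E=2 S=1 W=2
Step 2 [NS]: N:empty,E:wait,S:car6-GO,W:wait | queues: N=0 E=2 S=0 W=2
Step 3 [EW]: N:wait,E:car2-GO,S:wait,W:car1-GO | queues: N=0 E=1 S=0 W=1
Step 4 [EW]: N:wait,E:car5-GO,S:wait,W:car3-GO | queues: N=0 E=0 S=0 W=0
Car 4 crosses at step 1

1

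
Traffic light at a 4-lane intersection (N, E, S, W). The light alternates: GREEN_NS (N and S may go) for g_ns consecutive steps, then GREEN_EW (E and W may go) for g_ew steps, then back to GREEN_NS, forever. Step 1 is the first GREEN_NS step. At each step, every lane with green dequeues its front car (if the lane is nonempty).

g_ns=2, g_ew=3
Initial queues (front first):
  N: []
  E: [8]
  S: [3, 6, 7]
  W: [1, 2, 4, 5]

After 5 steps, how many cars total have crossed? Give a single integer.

Answer: 6

Derivation:
Step 1 [NS]: N:empty,E:wait,S:car3-GO,W:wait | queues: N=0 E=1 S=2 W=4
Step 2 [NS]: N:empty,E:wait,S:car6-GO,W:wait | queues: N=0 E=1 S=1 W=4
Step 3 [EW]: N:wait,E:car8-GO,S:wait,W:car1-GO | queues: N=0 E=0 S=1 W=3
Step 4 [EW]: N:wait,E:empty,S:wait,W:car2-GO | queues: N=0 E=0 S=1 W=2
Step 5 [EW]: N:wait,E:empty,S:wait,W:car4-GO | queues: N=0 E=0 S=1 W=1
Cars crossed by step 5: 6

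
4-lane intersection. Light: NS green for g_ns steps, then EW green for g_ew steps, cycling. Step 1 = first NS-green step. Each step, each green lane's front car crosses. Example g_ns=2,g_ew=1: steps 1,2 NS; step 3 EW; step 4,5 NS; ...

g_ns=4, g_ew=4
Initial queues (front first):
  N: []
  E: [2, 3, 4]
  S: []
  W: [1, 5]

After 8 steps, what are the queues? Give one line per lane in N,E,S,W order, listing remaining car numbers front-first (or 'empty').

Step 1 [NS]: N:empty,E:wait,S:empty,W:wait | queues: N=0 E=3 S=0 W=2
Step 2 [NS]: N:empty,E:wait,S:empty,W:wait | queues: N=0 E=3 S=0 W=2
Step 3 [NS]: N:empty,E:wait,S:empty,W:wait | queues: N=0 E=3 S=0 W=2
Step 4 [NS]: N:empty,E:wait,S:empty,W:wait | queues: N=0 E=3 S=0 W=2
Step 5 [EW]: N:wait,E:car2-GO,S:wait,W:car1-GO | queues: N=0 E=2 S=0 W=1
Step 6 [EW]: N:wait,E:car3-GO,S:wait,W:car5-GO | queues: N=0 E=1 S=0 W=0
Step 7 [EW]: N:wait,E:car4-GO,S:wait,W:empty | queues: N=0 E=0 S=0 W=0

N: empty
E: empty
S: empty
W: empty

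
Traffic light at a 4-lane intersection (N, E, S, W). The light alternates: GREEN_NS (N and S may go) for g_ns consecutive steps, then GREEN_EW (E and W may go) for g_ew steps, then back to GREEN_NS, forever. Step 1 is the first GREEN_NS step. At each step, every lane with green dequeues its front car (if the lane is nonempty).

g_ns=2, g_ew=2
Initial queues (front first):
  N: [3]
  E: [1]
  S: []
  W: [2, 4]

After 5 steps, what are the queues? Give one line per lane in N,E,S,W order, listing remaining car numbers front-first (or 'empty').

Step 1 [NS]: N:car3-GO,E:wait,S:empty,W:wait | queues: N=0 E=1 S=0 W=2
Step 2 [NS]: N:empty,E:wait,S:empty,W:wait | queues: N=0 E=1 S=0 W=2
Step 3 [EW]: N:wait,E:car1-GO,S:wait,W:car2-GO | queues: N=0 E=0 S=0 W=1
Step 4 [EW]: N:wait,E:empty,S:wait,W:car4-GO | queues: N=0 E=0 S=0 W=0

N: empty
E: empty
S: empty
W: empty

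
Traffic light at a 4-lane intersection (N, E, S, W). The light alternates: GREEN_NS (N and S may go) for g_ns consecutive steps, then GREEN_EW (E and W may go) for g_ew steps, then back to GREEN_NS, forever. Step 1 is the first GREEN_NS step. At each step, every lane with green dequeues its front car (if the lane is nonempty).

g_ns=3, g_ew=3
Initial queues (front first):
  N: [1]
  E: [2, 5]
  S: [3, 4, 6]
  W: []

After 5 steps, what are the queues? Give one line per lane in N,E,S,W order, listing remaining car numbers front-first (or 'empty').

Step 1 [NS]: N:car1-GO,E:wait,S:car3-GO,W:wait | queues: N=0 E=2 S=2 W=0
Step 2 [NS]: N:empty,E:wait,S:car4-GO,W:wait | queues: N=0 E=2 S=1 W=0
Step 3 [NS]: N:empty,E:wait,S:car6-GO,W:wait | queues: N=0 E=2 S=0 W=0
Step 4 [EW]: N:wait,E:car2-GO,S:wait,W:empty | queues: N=0 E=1 S=0 W=0
Step 5 [EW]: N:wait,E:car5-GO,S:wait,W:empty | queues: N=0 E=0 S=0 W=0

N: empty
E: empty
S: empty
W: empty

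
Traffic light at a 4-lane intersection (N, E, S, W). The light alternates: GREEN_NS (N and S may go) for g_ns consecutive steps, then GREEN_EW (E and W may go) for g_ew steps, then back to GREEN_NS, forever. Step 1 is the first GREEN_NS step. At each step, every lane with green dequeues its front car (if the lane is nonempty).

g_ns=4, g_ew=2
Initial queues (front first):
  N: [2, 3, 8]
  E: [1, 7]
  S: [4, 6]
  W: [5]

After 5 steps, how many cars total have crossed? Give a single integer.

Answer: 7

Derivation:
Step 1 [NS]: N:car2-GO,E:wait,S:car4-GO,W:wait | queues: N=2 E=2 S=1 W=1
Step 2 [NS]: N:car3-GO,E:wait,S:car6-GO,W:wait | queues: N=1 E=2 S=0 W=1
Step 3 [NS]: N:car8-GO,E:wait,S:empty,W:wait | queues: N=0 E=2 S=0 W=1
Step 4 [NS]: N:empty,E:wait,S:empty,W:wait | queues: N=0 E=2 S=0 W=1
Step 5 [EW]: N:wait,E:car1-GO,S:wait,W:car5-GO | queues: N=0 E=1 S=0 W=0
Cars crossed by step 5: 7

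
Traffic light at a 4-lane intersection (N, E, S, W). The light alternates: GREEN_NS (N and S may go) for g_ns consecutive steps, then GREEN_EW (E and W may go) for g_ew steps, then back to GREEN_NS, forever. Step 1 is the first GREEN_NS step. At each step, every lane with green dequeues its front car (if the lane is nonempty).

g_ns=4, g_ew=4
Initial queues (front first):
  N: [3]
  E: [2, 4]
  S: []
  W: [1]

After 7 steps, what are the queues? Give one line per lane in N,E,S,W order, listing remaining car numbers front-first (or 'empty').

Step 1 [NS]: N:car3-GO,E:wait,S:empty,W:wait | queues: N=0 E=2 S=0 W=1
Step 2 [NS]: N:empty,E:wait,S:empty,W:wait | queues: N=0 E=2 S=0 W=1
Step 3 [NS]: N:empty,E:wait,S:empty,W:wait | queues: N=0 E=2 S=0 W=1
Step 4 [NS]: N:empty,E:wait,S:empty,W:wait | queues: N=0 E=2 S=0 W=1
Step 5 [EW]: N:wait,E:car2-GO,S:wait,W:car1-GO | queues: N=0 E=1 S=0 W=0
Step 6 [EW]: N:wait,E:car4-GO,S:wait,W:empty | queues: N=0 E=0 S=0 W=0

N: empty
E: empty
S: empty
W: empty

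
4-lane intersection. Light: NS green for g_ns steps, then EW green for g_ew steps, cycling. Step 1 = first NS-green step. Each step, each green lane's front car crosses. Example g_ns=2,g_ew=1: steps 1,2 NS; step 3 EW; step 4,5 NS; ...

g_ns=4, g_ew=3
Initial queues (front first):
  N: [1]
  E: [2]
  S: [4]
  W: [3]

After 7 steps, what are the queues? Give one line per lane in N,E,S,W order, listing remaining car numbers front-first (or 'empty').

Step 1 [NS]: N:car1-GO,E:wait,S:car4-GO,W:wait | queues: N=0 E=1 S=0 W=1
Step 2 [NS]: N:empty,E:wait,S:empty,W:wait | queues: N=0 E=1 S=0 W=1
Step 3 [NS]: N:empty,E:wait,S:empty,W:wait | queues: N=0 E=1 S=0 W=1
Step 4 [NS]: N:empty,E:wait,S:empty,W:wait | queues: N=0 E=1 S=0 W=1
Step 5 [EW]: N:wait,E:car2-GO,S:wait,W:car3-GO | queues: N=0 E=0 S=0 W=0

N: empty
E: empty
S: empty
W: empty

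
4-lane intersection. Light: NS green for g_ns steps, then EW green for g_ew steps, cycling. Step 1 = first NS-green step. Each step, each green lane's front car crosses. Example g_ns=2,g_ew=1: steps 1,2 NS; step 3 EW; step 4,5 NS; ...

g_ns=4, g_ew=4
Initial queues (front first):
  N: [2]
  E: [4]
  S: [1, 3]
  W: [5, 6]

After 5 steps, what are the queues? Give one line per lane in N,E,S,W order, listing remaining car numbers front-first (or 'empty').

Step 1 [NS]: N:car2-GO,E:wait,S:car1-GO,W:wait | queues: N=0 E=1 S=1 W=2
Step 2 [NS]: N:empty,E:wait,S:car3-GO,W:wait | queues: N=0 E=1 S=0 W=2
Step 3 [NS]: N:empty,E:wait,S:empty,W:wait | queues: N=0 E=1 S=0 W=2
Step 4 [NS]: N:empty,E:wait,S:empty,W:wait | queues: N=0 E=1 S=0 W=2
Step 5 [EW]: N:wait,E:car4-GO,S:wait,W:car5-GO | queues: N=0 E=0 S=0 W=1

N: empty
E: empty
S: empty
W: 6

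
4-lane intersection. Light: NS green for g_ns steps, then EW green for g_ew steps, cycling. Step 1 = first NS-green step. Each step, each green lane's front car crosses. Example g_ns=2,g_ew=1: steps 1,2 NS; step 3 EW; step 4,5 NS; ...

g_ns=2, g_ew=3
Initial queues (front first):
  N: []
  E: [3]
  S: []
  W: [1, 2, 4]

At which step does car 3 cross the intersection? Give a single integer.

Step 1 [NS]: N:empty,E:wait,S:empty,W:wait | queues: N=0 E=1 S=0 W=3
Step 2 [NS]: N:empty,E:wait,S:empty,W:wait | queues: N=0 E=1 S=0 W=3
Step 3 [EW]: N:wait,E:car3-GO,S:wait,W:car1-GO | queues: N=0 E=0 S=0 W=2
Step 4 [EW]: N:wait,E:empty,S:wait,W:car2-GO | queues: N=0 E=0 S=0 W=1
Step 5 [EW]: N:wait,E:empty,S:wait,W:car4-GO | queues: N=0 E=0 S=0 W=0
Car 3 crosses at step 3

3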